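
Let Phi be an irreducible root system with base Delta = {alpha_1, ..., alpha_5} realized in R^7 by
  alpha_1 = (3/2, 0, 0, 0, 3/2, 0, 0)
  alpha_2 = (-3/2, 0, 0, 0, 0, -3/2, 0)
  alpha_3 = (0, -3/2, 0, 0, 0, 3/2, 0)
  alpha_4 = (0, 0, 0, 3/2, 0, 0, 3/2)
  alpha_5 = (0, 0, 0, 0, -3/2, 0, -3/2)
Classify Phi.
Compute the Cartan integers a_ij = 2(alpha_i, alpha_j)/(alpha_j, alpha_j); the resulting 5x5 Cartan matrix is
[[2, -1, 0, 0, -1], [-1, 2, -1, 0, 0], [0, -1, 2, 0, 0], [0, 0, 0, 2, -1], [-1, 0, 0, -1, 2]].
All simple roots have the same length, so the diagram is simply laced. The associated Dynkin diagram is a chain of 5 nodes with single edges (A_5), so the type is A_5 (the algebra sl(6)).

A_5 (sl(6))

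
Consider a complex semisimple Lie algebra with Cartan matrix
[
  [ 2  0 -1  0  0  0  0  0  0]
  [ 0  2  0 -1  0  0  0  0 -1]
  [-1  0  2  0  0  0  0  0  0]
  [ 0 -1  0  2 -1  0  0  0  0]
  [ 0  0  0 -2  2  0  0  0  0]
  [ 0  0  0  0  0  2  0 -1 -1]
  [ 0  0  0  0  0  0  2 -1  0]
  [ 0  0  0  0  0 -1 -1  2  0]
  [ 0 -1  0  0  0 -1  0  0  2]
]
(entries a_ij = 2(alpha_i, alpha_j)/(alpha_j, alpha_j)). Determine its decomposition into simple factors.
A_2 ⊕ C_7

The diagram associated to this matrix has two connected components: the simple roots {alpha_1, alpha_3} form a chain of 2 nodes with single edges (A_2), and {alpha_2, alpha_4, alpha_5, alpha_6, alpha_7, alpha_8, alpha_9} form a chain of 7 nodes with a double edge at one end; the terminal node there is the unique long simple root (C_7). A semisimple Lie algebra decomposes uniquely as the direct sum of simple ideals, one per connected component of its Dynkin diagram, so g ≅ A_2 ⊕ C_7 (dimension 8 + 105 = 113).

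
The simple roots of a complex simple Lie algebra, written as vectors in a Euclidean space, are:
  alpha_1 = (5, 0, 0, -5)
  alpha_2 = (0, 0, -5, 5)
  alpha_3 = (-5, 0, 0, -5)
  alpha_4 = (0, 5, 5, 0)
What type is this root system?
type D_4

Compute the Cartan integers a_ij = 2(alpha_i, alpha_j)/(alpha_j, alpha_j); the resulting 4x4 Cartan matrix is
[[2, -1, 0, 0], [-1, 2, -1, -1], [0, -1, 2, 0], [0, -1, 0, 2]].
All simple roots have the same length, so the diagram is simply laced. The associated Dynkin diagram is a chain of 2 nodes with a fork of two nodes at one end (D_4), so the type is D_4 (the algebra so(8)).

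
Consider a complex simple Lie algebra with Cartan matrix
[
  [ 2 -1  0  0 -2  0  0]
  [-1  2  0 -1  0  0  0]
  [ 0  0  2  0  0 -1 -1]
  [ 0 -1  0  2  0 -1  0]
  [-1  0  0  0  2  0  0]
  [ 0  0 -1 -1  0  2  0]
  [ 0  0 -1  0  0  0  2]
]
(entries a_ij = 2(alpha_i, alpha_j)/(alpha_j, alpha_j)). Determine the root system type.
B_7

The matrix has rank 7 with 2's on the diagonal. Reading the off-diagonal entries as Dynkin edges (a single edge where a_ij = a_ji = -1; a double or triple edge where a_ij * a_ji = 2 or 3), the diagram is a chain of 7 nodes with a double edge at one end; the terminal node there is the unique short simple root (B_7). One simple-root ordering that puts it in standard form is (alpha_7, alpha_3, alpha_6, alpha_4, alpha_2, alpha_1, alpha_5). So the algebra is type B_7, i.e. so(15).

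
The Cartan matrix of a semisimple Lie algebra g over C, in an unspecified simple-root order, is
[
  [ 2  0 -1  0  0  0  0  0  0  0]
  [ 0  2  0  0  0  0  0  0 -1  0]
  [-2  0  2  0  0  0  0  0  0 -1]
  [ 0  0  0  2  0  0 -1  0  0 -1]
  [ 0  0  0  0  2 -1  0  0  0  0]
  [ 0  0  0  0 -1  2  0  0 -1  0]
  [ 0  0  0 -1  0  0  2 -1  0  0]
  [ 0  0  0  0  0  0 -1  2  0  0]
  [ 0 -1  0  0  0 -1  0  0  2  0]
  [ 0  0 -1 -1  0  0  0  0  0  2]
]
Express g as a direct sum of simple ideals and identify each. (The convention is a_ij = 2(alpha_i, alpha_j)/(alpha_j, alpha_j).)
The diagram associated to this matrix has two connected components: the simple roots {alpha_2, alpha_5, alpha_6, alpha_9} form a chain of 4 nodes with single edges (A_4), and {alpha_1, alpha_3, alpha_4, alpha_7, alpha_8, alpha_10} form a chain of 6 nodes with a double edge at one end; the terminal node there is the unique short simple root (B_6). A semisimple Lie algebra decomposes uniquely as the direct sum of simple ideals, one per connected component of its Dynkin diagram, so g ≅ A_4 ⊕ B_6 (dimension 24 + 78 = 102).

type A_4 ⊕ type B_6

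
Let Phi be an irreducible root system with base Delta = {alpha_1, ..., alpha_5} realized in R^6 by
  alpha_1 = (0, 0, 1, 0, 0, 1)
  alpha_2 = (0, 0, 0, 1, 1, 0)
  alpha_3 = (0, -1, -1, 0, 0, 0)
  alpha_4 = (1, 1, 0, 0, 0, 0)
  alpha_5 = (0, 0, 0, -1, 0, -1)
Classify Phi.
Compute the Cartan integers a_ij = 2(alpha_i, alpha_j)/(alpha_j, alpha_j); the resulting 5x5 Cartan matrix is
[[2, 0, -1, 0, -1], [0, 2, 0, 0, -1], [-1, 0, 2, -1, 0], [0, 0, -1, 2, 0], [-1, -1, 0, 0, 2]].
All simple roots have the same length, so the diagram is simply laced. The associated Dynkin diagram is a chain of 5 nodes with single edges (A_5), so the type is A_5 (the algebra sl(6)).

A_5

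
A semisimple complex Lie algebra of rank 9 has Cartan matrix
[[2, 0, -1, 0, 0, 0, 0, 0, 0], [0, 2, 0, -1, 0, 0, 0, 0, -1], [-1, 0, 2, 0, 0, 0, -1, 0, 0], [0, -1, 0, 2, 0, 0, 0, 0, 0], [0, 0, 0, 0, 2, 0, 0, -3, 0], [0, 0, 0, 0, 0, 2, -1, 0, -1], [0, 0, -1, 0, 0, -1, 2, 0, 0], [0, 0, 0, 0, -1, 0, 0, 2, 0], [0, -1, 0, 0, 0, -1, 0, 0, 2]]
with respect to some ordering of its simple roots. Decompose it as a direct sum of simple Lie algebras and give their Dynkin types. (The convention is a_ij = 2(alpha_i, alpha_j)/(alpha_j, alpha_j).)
A_7 ⊕ G_2

The diagram associated to this matrix has two connected components: the simple roots {alpha_1, alpha_2, alpha_3, alpha_4, alpha_6, alpha_7, alpha_9} form a chain of 7 nodes with single edges (A_7), and {alpha_5, alpha_8} form two nodes joined by a triple edge (G_2). A semisimple Lie algebra decomposes uniquely as the direct sum of simple ideals, one per connected component of its Dynkin diagram, so g ≅ A_7 ⊕ G_2 (dimension 63 + 14 = 77).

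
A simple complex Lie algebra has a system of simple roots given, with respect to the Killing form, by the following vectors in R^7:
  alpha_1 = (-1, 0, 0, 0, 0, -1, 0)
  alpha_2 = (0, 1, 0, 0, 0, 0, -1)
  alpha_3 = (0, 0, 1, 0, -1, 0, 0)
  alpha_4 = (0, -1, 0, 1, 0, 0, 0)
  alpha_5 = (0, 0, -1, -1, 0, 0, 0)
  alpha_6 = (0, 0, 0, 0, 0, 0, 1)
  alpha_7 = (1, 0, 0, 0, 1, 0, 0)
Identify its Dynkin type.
type B_7

Compute the Cartan integers a_ij = 2(alpha_i, alpha_j)/(alpha_j, alpha_j); the resulting 7x7 Cartan matrix is
[[2, 0, 0, 0, 0, 0, -1], [0, 2, 0, -1, 0, -2, 0], [0, 0, 2, 0, -1, 0, -1], [0, -1, 0, 2, -1, 0, 0], [0, 0, -1, -1, 2, 0, 0], [0, -1, 0, 0, 0, 2, 0], [-1, 0, -1, 0, 0, 0, 2]].
The roots have two lengths (squared-length ratio 2:1); the short ones are alpha_{6}. The associated Dynkin diagram is a chain of 7 nodes with a double edge at one end; the terminal node there is the unique short simple root (B_7), so the type is B_7 (the algebra so(15)).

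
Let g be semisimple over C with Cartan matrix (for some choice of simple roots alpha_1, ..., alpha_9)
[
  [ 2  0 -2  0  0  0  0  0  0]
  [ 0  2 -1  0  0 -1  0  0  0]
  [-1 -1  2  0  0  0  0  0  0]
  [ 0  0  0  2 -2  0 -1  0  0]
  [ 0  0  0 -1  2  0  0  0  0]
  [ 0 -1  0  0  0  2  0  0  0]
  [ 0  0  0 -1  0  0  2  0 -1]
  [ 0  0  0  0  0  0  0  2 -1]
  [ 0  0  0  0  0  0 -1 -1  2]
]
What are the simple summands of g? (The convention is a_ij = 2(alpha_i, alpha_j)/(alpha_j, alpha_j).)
B_5 (so(11)) ⊕ C_4 (sp(8))

The diagram associated to this matrix has two connected components: the simple roots {alpha_4, alpha_5, alpha_7, alpha_8, alpha_9} form a chain of 5 nodes with a double edge at one end; the terminal node there is the unique short simple root (B_5), and {alpha_1, alpha_2, alpha_3, alpha_6} form a chain of 4 nodes with a double edge at one end; the terminal node there is the unique long simple root (C_4). A semisimple Lie algebra decomposes uniquely as the direct sum of simple ideals, one per connected component of its Dynkin diagram, so g ≅ B_5 ⊕ C_4 (dimension 55 + 36 = 91).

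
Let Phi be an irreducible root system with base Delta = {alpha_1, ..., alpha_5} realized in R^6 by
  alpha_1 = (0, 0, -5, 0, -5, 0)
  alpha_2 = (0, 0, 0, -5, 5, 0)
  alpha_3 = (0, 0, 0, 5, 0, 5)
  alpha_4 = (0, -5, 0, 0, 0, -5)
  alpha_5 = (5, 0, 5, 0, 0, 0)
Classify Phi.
type A_5

Compute the Cartan integers a_ij = 2(alpha_i, alpha_j)/(alpha_j, alpha_j); the resulting 5x5 Cartan matrix is
[[2, -1, 0, 0, -1], [-1, 2, -1, 0, 0], [0, -1, 2, -1, 0], [0, 0, -1, 2, 0], [-1, 0, 0, 0, 2]].
All simple roots have the same length, so the diagram is simply laced. The associated Dynkin diagram is a chain of 5 nodes with single edges (A_5), so the type is A_5 (the algebra sl(6)).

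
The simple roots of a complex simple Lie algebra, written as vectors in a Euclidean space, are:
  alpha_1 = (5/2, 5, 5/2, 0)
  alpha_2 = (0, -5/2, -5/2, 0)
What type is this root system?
G_2

Compute the Cartan integers a_ij = 2(alpha_i, alpha_j)/(alpha_j, alpha_j); the resulting 2x2 Cartan matrix is
[[2, -3], [-1, 2]].
The roots have two lengths (squared-length ratio 3:1); the short ones are alpha_{2}. The associated Dynkin diagram is two nodes joined by a triple edge (G_2), so the type is G_2.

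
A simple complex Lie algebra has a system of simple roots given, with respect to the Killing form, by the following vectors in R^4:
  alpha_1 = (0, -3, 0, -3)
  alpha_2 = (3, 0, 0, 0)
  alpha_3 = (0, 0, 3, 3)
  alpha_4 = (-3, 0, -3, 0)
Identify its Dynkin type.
type B_4

Compute the Cartan integers a_ij = 2(alpha_i, alpha_j)/(alpha_j, alpha_j); the resulting 4x4 Cartan matrix is
[[2, 0, -1, 0], [0, 2, 0, -1], [-1, 0, 2, -1], [0, -2, -1, 2]].
The roots have two lengths (squared-length ratio 2:1); the short ones are alpha_{2}. The associated Dynkin diagram is a chain of 4 nodes with a double edge at one end; the terminal node there is the unique short simple root (B_4), so the type is B_4 (the algebra so(9)).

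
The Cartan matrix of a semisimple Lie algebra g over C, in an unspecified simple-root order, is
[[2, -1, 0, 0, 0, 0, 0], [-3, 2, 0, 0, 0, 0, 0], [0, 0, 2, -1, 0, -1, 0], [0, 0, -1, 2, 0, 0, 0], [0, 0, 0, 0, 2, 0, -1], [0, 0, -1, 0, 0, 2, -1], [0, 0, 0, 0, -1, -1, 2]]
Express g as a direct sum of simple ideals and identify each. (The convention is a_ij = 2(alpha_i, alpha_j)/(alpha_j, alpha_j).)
A_5 + G_2

The diagram associated to this matrix has two connected components: the simple roots {alpha_3, alpha_4, alpha_5, alpha_6, alpha_7} form a chain of 5 nodes with single edges (A_5), and {alpha_1, alpha_2} form two nodes joined by a triple edge (G_2). A semisimple Lie algebra decomposes uniquely as the direct sum of simple ideals, one per connected component of its Dynkin diagram, so g ≅ A_5 ⊕ G_2 (dimension 35 + 14 = 49).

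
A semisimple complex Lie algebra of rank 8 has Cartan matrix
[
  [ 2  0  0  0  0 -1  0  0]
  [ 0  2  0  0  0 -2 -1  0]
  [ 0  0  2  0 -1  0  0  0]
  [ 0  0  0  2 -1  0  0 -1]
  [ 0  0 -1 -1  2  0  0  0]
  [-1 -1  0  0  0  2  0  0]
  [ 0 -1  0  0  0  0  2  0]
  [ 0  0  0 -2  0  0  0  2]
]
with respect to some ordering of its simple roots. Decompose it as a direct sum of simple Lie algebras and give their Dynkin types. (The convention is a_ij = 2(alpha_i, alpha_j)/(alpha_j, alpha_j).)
C4 ⊕ F4

The diagram associated to this matrix has two connected components: the simple roots {alpha_3, alpha_4, alpha_5, alpha_8} form a chain of 4 nodes with a double edge at one end; the terminal node there is the unique long simple root (C_4), and {alpha_1, alpha_2, alpha_6, alpha_7} form a chain of 4 nodes with a double edge between the middle two (F_4). A semisimple Lie algebra decomposes uniquely as the direct sum of simple ideals, one per connected component of its Dynkin diagram, so g ≅ C_4 ⊕ F_4 (dimension 36 + 52 = 88).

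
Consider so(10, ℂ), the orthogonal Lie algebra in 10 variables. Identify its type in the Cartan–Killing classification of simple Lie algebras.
This is so(10) with 10 even, which has dimension 10(10-1)/2 = 45 and rank 10/2 = 5. In the classification of classical Lie algebras, the orthogonal algebra so(2n) in an even number of variables has type D_n; here n = 5, so the Dynkin diagram is a chain of 3 nodes with a fork of two nodes at one end (D_5). Hence the type is D_5.

D_5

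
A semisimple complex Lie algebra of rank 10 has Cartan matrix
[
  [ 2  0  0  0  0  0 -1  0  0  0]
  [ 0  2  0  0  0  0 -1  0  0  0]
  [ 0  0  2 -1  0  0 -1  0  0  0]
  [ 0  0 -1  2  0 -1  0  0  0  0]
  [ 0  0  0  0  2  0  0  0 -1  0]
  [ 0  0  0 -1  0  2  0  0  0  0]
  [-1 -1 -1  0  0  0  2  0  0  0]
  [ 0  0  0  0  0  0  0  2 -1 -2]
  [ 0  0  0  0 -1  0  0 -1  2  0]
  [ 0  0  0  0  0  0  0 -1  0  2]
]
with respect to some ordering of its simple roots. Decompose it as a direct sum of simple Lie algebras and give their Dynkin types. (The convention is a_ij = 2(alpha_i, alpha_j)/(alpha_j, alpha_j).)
The diagram associated to this matrix has two connected components: the simple roots {alpha_5, alpha_8, alpha_9, alpha_10} form a chain of 4 nodes with a double edge at one end; the terminal node there is the unique short simple root (B_4), and {alpha_1, alpha_2, alpha_3, alpha_4, alpha_6, alpha_7} form a chain of 4 nodes with a fork of two nodes at one end (D_6). A semisimple Lie algebra decomposes uniquely as the direct sum of simple ideals, one per connected component of its Dynkin diagram, so g ≅ B_4 ⊕ D_6 (dimension 36 + 66 = 102).

B4 + D6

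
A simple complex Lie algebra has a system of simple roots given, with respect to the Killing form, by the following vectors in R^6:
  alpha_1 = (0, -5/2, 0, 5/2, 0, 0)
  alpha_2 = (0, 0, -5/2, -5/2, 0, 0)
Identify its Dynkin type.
Compute the Cartan integers a_ij = 2(alpha_i, alpha_j)/(alpha_j, alpha_j); the resulting 2x2 Cartan matrix is
[[2, -1], [-1, 2]].
All simple roots have the same length, so the diagram is simply laced. The associated Dynkin diagram is a chain of 2 nodes with single edges (A_2), so the type is A_2 (the algebra sl(3)).

type A_2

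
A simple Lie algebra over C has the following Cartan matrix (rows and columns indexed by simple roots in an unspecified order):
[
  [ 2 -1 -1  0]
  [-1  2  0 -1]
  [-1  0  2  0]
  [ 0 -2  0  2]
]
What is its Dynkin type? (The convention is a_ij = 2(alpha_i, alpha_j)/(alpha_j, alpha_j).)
The matrix has rank 4 with 2's on the diagonal. Reading the off-diagonal entries as Dynkin edges (a single edge where a_ij = a_ji = -1; a double or triple edge where a_ij * a_ji = 2 or 3), the diagram is a chain of 4 nodes with a double edge at one end; the terminal node there is the unique long simple root (C_4). One simple-root ordering that puts it in standard form is (alpha_3, alpha_1, alpha_2, alpha_4). So the algebra is type C_4, i.e. sp(8).

C_4 (sp(8))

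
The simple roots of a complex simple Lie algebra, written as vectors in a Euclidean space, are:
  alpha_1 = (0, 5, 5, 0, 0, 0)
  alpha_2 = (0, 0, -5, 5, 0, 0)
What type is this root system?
Compute the Cartan integers a_ij = 2(alpha_i, alpha_j)/(alpha_j, alpha_j); the resulting 2x2 Cartan matrix is
[[2, -1], [-1, 2]].
All simple roots have the same length, so the diagram is simply laced. The associated Dynkin diagram is a chain of 2 nodes with single edges (A_2), so the type is A_2 (the algebra sl(3)).

type A_2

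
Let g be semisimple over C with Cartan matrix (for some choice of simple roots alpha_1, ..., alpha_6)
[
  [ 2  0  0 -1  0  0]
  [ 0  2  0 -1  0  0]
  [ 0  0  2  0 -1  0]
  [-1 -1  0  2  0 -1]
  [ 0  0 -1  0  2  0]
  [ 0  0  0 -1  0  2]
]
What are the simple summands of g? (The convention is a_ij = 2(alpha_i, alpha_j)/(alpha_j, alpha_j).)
The diagram associated to this matrix has two connected components: the simple roots {alpha_3, alpha_5} form a chain of 2 nodes with single edges (A_2), and {alpha_1, alpha_2, alpha_4, alpha_6} form a chain of 2 nodes with a fork of two nodes at one end (D_4). A semisimple Lie algebra decomposes uniquely as the direct sum of simple ideals, one per connected component of its Dynkin diagram, so g ≅ A_2 ⊕ D_4 (dimension 8 + 28 = 36).

A_2 (sl(3)) ⊕ D_4 (so(8))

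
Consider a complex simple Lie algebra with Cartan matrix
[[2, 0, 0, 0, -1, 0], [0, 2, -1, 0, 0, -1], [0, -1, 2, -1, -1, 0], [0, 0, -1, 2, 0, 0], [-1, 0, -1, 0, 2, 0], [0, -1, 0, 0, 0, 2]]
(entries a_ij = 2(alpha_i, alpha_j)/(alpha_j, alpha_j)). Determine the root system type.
The matrix has rank 6 with 2's on the diagonal. Reading the off-diagonal entries as Dynkin edges (a single edge where a_ij = a_ji = -1; a double or triple edge where a_ij * a_ji = 2 or 3), the diagram is a chain of 5 nodes with one extra node attached to the third node from one end (E_6). One simple-root ordering that puts it in standard form is (alpha_6, alpha_4, alpha_2, alpha_3, alpha_5, alpha_1). So the algebra is type E_6.

E6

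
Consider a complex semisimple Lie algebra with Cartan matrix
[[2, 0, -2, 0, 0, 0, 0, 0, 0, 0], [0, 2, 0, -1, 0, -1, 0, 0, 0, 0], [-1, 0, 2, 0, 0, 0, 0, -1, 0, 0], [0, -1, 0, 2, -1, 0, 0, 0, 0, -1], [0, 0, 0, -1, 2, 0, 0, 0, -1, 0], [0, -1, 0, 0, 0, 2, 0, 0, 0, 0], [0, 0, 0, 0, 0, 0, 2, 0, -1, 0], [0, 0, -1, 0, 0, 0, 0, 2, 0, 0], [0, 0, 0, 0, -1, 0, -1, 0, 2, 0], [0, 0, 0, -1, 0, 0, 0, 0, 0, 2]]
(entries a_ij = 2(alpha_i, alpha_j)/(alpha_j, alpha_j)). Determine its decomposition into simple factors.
C_3 (sp(6)) + E_7

The diagram associated to this matrix has two connected components: the simple roots {alpha_1, alpha_3, alpha_8} form a chain of 3 nodes with a double edge at one end; the terminal node there is the unique long simple root (C_3), and {alpha_2, alpha_4, alpha_5, alpha_6, alpha_7, alpha_9, alpha_10} form a chain of 6 nodes with one extra node attached to the third node from one end (E_7). A semisimple Lie algebra decomposes uniquely as the direct sum of simple ideals, one per connected component of its Dynkin diagram, so g ≅ C_3 ⊕ E_7 (dimension 21 + 133 = 154).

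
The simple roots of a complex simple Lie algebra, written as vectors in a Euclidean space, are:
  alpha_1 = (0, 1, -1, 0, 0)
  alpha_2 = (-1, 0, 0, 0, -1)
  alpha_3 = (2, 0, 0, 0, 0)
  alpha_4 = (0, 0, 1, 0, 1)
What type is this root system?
Compute the Cartan integers a_ij = 2(alpha_i, alpha_j)/(alpha_j, alpha_j); the resulting 4x4 Cartan matrix is
[[2, 0, 0, -1], [0, 2, -1, -1], [0, -2, 2, 0], [-1, -1, 0, 2]].
The roots have two lengths (squared-length ratio 2:1); the short ones are alpha_{1,2,4}. The associated Dynkin diagram is a chain of 4 nodes with a double edge at one end; the terminal node there is the unique long simple root (C_4), so the type is C_4 (the algebra sp(8)).

C_4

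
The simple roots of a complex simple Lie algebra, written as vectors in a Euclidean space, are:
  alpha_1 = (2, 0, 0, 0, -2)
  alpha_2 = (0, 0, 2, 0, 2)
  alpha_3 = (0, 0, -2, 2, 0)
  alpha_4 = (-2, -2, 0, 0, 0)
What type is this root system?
A_4 (sl(5))

Compute the Cartan integers a_ij = 2(alpha_i, alpha_j)/(alpha_j, alpha_j); the resulting 4x4 Cartan matrix is
[[2, -1, 0, -1], [-1, 2, -1, 0], [0, -1, 2, 0], [-1, 0, 0, 2]].
All simple roots have the same length, so the diagram is simply laced. The associated Dynkin diagram is a chain of 4 nodes with single edges (A_4), so the type is A_4 (the algebra sl(5)).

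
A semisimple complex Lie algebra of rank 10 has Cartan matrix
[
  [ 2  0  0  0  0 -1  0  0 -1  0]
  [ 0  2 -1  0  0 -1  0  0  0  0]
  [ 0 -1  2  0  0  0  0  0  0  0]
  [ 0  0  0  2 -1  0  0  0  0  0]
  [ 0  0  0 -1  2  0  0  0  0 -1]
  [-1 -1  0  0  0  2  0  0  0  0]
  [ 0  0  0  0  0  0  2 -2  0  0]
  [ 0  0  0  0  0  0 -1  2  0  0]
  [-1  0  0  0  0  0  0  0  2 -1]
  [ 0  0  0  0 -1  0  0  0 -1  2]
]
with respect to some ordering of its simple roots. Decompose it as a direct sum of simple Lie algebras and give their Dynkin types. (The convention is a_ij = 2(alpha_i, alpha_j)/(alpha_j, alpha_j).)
A_8 (sl(9)) ⊕ B_2 (so(5))

The diagram associated to this matrix has two connected components: the simple roots {alpha_1, alpha_2, alpha_3, alpha_4, alpha_5, alpha_6, alpha_9, alpha_10} form a chain of 8 nodes with single edges (A_8), and {alpha_7, alpha_8} form a chain of 2 nodes with a double edge at one end; the terminal node there is the unique short simple root (B_2). A semisimple Lie algebra decomposes uniquely as the direct sum of simple ideals, one per connected component of its Dynkin diagram, so g ≅ A_8 ⊕ B_2 (dimension 80 + 10 = 90).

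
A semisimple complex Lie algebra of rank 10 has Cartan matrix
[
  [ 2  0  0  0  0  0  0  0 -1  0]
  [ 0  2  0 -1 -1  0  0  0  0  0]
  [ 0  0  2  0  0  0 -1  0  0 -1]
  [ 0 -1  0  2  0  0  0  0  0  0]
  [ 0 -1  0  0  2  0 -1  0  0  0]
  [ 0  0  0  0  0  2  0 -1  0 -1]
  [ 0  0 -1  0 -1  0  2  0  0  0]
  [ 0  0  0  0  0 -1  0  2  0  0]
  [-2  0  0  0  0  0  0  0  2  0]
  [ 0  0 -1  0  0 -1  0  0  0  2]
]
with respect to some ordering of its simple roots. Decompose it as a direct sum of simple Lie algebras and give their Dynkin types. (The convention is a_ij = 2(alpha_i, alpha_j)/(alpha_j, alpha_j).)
A_8 (sl(9)) + B_2 (so(5))

The diagram associated to this matrix has two connected components: the simple roots {alpha_2, alpha_3, alpha_4, alpha_5, alpha_6, alpha_7, alpha_8, alpha_10} form a chain of 8 nodes with single edges (A_8), and {alpha_1, alpha_9} form a chain of 2 nodes with a double edge at one end; the terminal node there is the unique short simple root (B_2). A semisimple Lie algebra decomposes uniquely as the direct sum of simple ideals, one per connected component of its Dynkin diagram, so g ≅ A_8 ⊕ B_2 (dimension 80 + 10 = 90).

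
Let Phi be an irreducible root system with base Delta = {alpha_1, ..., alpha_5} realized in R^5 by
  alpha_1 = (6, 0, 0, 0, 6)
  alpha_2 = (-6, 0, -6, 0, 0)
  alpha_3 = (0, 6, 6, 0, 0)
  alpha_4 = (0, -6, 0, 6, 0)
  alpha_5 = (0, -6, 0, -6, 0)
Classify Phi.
D_5

Compute the Cartan integers a_ij = 2(alpha_i, alpha_j)/(alpha_j, alpha_j); the resulting 5x5 Cartan matrix is
[[2, -1, 0, 0, 0], [-1, 2, -1, 0, 0], [0, -1, 2, -1, -1], [0, 0, -1, 2, 0], [0, 0, -1, 0, 2]].
All simple roots have the same length, so the diagram is simply laced. The associated Dynkin diagram is a chain of 3 nodes with a fork of two nodes at one end (D_5), so the type is D_5 (the algebra so(10)).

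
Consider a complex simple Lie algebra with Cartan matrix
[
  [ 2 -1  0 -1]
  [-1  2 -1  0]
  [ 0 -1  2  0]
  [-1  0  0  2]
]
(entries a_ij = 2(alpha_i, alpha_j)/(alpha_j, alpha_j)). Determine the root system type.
type A_4

The matrix has rank 4 with 2's on the diagonal. Reading the off-diagonal entries as Dynkin edges (a single edge where a_ij = a_ji = -1; a double or triple edge where a_ij * a_ji = 2 or 3), the diagram is a chain of 4 nodes with single edges (A_4). One simple-root ordering that puts it in standard form is (alpha_3, alpha_2, alpha_1, alpha_4). So the algebra is type A_4, i.e. sl(5).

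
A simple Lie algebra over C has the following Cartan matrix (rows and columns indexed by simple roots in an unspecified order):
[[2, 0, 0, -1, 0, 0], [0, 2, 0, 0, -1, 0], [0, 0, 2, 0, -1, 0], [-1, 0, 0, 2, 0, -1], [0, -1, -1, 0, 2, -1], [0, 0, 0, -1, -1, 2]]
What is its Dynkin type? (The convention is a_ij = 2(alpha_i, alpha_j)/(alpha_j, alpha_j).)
The matrix has rank 6 with 2's on the diagonal. Reading the off-diagonal entries as Dynkin edges (a single edge where a_ij = a_ji = -1; a double or triple edge where a_ij * a_ji = 2 or 3), the diagram is a chain of 4 nodes with a fork of two nodes at one end (D_6). One simple-root ordering that puts it in standard form is (alpha_1, alpha_4, alpha_6, alpha_5, alpha_2, alpha_3). So the algebra is type D_6, i.e. so(12).

D6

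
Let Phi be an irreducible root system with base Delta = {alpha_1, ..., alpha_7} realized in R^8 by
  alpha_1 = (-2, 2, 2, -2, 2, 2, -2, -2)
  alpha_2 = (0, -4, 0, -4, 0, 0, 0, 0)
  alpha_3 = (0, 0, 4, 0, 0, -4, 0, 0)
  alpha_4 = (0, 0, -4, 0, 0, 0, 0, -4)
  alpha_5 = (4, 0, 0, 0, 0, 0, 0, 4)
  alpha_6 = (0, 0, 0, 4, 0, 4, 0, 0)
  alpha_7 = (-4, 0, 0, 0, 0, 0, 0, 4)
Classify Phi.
Compute the Cartan integers a_ij = 2(alpha_i, alpha_j)/(alpha_j, alpha_j); the resulting 7x7 Cartan matrix is
[[2, 0, 0, 0, -1, 0, 0], [0, 2, 0, 0, 0, -1, 0], [0, 0, 2, -1, 0, -1, 0], [0, 0, -1, 2, -1, 0, -1], [-1, 0, 0, -1, 2, 0, 0], [0, -1, -1, 0, 0, 2, 0], [0, 0, 0, -1, 0, 0, 2]].
All simple roots have the same length, so the diagram is simply laced. The associated Dynkin diagram is a chain of 6 nodes with one extra node attached to the third node from one end (E_7), so the type is E_7.

E_7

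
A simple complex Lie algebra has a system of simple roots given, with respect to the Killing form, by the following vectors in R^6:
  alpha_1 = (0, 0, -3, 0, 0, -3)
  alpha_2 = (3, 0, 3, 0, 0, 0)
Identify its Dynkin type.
Compute the Cartan integers a_ij = 2(alpha_i, alpha_j)/(alpha_j, alpha_j); the resulting 2x2 Cartan matrix is
[[2, -1], [-1, 2]].
All simple roots have the same length, so the diagram is simply laced. The associated Dynkin diagram is a chain of 2 nodes with single edges (A_2), so the type is A_2 (the algebra sl(3)).

A_2 (sl(3))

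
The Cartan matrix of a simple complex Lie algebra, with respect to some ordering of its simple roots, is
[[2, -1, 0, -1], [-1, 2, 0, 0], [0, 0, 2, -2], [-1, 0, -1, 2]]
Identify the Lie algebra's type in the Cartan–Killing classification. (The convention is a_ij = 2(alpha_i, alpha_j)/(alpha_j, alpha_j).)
The matrix has rank 4 with 2's on the diagonal. Reading the off-diagonal entries as Dynkin edges (a single edge where a_ij = a_ji = -1; a double or triple edge where a_ij * a_ji = 2 or 3), the diagram is a chain of 4 nodes with a double edge at one end; the terminal node there is the unique long simple root (C_4). One simple-root ordering that puts it in standard form is (alpha_2, alpha_1, alpha_4, alpha_3). So the algebra is type C_4, i.e. sp(8).

C_4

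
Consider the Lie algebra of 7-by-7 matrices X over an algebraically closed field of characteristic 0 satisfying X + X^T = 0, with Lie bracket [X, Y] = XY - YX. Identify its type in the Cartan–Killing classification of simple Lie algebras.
B3

This is so(7) with 7 odd, which has dimension 7(7-1)/2 = 21 and rank (7-1)/2 = 3. In the classification of classical Lie algebras, the orthogonal algebra so(2n+1) in an odd number of variables has type B_n; here n = 3, so the Dynkin diagram is a chain of 3 nodes with a double edge at one end; the terminal node there is the unique short simple root (B_3). Hence the type is B_3.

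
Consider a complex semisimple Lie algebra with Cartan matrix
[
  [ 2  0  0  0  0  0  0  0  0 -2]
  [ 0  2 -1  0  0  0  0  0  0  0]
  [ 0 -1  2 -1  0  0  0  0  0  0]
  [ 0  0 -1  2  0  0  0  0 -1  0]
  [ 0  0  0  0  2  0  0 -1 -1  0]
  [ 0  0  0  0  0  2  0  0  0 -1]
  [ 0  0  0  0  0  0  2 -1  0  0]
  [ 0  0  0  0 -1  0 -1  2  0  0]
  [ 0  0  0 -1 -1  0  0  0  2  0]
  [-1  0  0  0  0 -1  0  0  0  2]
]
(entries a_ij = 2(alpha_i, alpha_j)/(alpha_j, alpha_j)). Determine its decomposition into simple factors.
A_7 (sl(8)) ⊕ C_3 (sp(6))

The diagram associated to this matrix has two connected components: the simple roots {alpha_2, alpha_3, alpha_4, alpha_5, alpha_7, alpha_8, alpha_9} form a chain of 7 nodes with single edges (A_7), and {alpha_1, alpha_6, alpha_10} form a chain of 3 nodes with a double edge at one end; the terminal node there is the unique long simple root (C_3). A semisimple Lie algebra decomposes uniquely as the direct sum of simple ideals, one per connected component of its Dynkin diagram, so g ≅ A_7 ⊕ C_3 (dimension 63 + 21 = 84).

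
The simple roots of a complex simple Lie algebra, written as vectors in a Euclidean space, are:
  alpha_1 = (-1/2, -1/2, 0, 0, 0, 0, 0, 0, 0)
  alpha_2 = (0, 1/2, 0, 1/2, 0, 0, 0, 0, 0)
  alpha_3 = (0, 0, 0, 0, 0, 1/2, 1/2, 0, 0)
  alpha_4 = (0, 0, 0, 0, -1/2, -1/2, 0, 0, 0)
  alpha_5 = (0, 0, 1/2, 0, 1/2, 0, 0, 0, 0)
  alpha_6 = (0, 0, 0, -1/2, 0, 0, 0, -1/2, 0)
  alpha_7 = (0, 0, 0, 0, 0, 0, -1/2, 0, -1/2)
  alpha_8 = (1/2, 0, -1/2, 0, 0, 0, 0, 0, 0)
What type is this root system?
Compute the Cartan integers a_ij = 2(alpha_i, alpha_j)/(alpha_j, alpha_j); the resulting 8x8 Cartan matrix is
[[2, -1, 0, 0, 0, 0, 0, -1], [-1, 2, 0, 0, 0, -1, 0, 0], [0, 0, 2, -1, 0, 0, -1, 0], [0, 0, -1, 2, -1, 0, 0, 0], [0, 0, 0, -1, 2, 0, 0, -1], [0, -1, 0, 0, 0, 2, 0, 0], [0, 0, -1, 0, 0, 0, 2, 0], [-1, 0, 0, 0, -1, 0, 0, 2]].
All simple roots have the same length, so the diagram is simply laced. The associated Dynkin diagram is a chain of 8 nodes with single edges (A_8), so the type is A_8 (the algebra sl(9)).

A_8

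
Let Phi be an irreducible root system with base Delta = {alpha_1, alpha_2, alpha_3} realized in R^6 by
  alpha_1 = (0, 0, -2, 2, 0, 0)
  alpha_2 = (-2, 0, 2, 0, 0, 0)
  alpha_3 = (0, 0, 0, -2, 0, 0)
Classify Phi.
Compute the Cartan integers a_ij = 2(alpha_i, alpha_j)/(alpha_j, alpha_j); the resulting 3x3 Cartan matrix is
[[2, -1, -2], [-1, 2, 0], [-1, 0, 2]].
The roots have two lengths (squared-length ratio 2:1); the short ones are alpha_{3}. The associated Dynkin diagram is a chain of 3 nodes with a double edge at one end; the terminal node there is the unique short simple root (B_3), so the type is B_3 (the algebra so(7)).

B_3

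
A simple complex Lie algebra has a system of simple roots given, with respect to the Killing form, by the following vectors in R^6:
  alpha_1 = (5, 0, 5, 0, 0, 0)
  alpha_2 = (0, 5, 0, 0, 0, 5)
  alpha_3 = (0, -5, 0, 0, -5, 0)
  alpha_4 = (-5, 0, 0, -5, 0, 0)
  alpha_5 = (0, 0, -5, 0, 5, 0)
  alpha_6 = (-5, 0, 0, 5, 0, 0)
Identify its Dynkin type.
Compute the Cartan integers a_ij = 2(alpha_i, alpha_j)/(alpha_j, alpha_j); the resulting 6x6 Cartan matrix is
[[2, 0, 0, -1, -1, -1], [0, 2, -1, 0, 0, 0], [0, -1, 2, 0, -1, 0], [-1, 0, 0, 2, 0, 0], [-1, 0, -1, 0, 2, 0], [-1, 0, 0, 0, 0, 2]].
All simple roots have the same length, so the diagram is simply laced. The associated Dynkin diagram is a chain of 4 nodes with a fork of two nodes at one end (D_6), so the type is D_6 (the algebra so(12)).

D_6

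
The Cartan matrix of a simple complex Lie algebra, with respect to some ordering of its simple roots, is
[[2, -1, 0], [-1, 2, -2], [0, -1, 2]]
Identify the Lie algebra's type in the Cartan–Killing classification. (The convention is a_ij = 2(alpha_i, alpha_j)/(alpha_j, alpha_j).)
type B_3

The matrix has rank 3 with 2's on the diagonal. Reading the off-diagonal entries as Dynkin edges (a single edge where a_ij = a_ji = -1; a double or triple edge where a_ij * a_ji = 2 or 3), the diagram is a chain of 3 nodes with a double edge at one end; the terminal node there is the unique short simple root (B_3). One simple-root ordering that puts it in standard form is (alpha_1, alpha_2, alpha_3). So the algebra is type B_3, i.e. so(7).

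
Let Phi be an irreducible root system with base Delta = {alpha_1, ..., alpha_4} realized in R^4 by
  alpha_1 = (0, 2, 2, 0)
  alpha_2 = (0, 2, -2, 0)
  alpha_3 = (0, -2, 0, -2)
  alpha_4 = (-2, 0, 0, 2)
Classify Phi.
Compute the Cartan integers a_ij = 2(alpha_i, alpha_j)/(alpha_j, alpha_j); the resulting 4x4 Cartan matrix is
[[2, 0, -1, 0], [0, 2, -1, 0], [-1, -1, 2, -1], [0, 0, -1, 2]].
All simple roots have the same length, so the diagram is simply laced. The associated Dynkin diagram is a chain of 2 nodes with a fork of two nodes at one end (D_4), so the type is D_4 (the algebra so(8)).

type D_4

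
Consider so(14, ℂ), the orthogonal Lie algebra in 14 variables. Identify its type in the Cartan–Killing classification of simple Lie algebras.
This is so(14) with 14 even, which has dimension 14(14-1)/2 = 91 and rank 14/2 = 7. In the classification of classical Lie algebras, the orthogonal algebra so(2n) in an even number of variables has type D_n; here n = 7, so the Dynkin diagram is a chain of 5 nodes with a fork of two nodes at one end (D_7). Hence the type is D_7.

D7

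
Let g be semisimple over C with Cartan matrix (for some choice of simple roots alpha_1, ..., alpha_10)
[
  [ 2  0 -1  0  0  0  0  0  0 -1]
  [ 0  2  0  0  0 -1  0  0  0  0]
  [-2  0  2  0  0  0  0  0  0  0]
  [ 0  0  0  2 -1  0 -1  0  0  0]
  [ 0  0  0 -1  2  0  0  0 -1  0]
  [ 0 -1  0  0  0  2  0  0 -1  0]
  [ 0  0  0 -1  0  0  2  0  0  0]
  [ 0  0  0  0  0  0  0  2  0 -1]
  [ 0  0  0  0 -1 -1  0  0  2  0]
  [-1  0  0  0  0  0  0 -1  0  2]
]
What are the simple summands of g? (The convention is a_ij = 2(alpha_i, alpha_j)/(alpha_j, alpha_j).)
A_6 (sl(7)) ⊕ C_4 (sp(8))

The diagram associated to this matrix has two connected components: the simple roots {alpha_2, alpha_4, alpha_5, alpha_6, alpha_7, alpha_9} form a chain of 6 nodes with single edges (A_6), and {alpha_1, alpha_3, alpha_8, alpha_10} form a chain of 4 nodes with a double edge at one end; the terminal node there is the unique long simple root (C_4). A semisimple Lie algebra decomposes uniquely as the direct sum of simple ideals, one per connected component of its Dynkin diagram, so g ≅ A_6 ⊕ C_4 (dimension 48 + 36 = 84).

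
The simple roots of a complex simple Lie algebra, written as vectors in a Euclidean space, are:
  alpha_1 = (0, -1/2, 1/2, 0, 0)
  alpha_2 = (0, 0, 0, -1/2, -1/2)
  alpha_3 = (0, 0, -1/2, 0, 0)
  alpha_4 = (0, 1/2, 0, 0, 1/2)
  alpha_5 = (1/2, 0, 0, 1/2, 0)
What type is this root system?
Compute the Cartan integers a_ij = 2(alpha_i, alpha_j)/(alpha_j, alpha_j); the resulting 5x5 Cartan matrix is
[[2, 0, -2, -1, 0], [0, 2, 0, -1, -1], [-1, 0, 2, 0, 0], [-1, -1, 0, 2, 0], [0, -1, 0, 0, 2]].
The roots have two lengths (squared-length ratio 2:1); the short ones are alpha_{3}. The associated Dynkin diagram is a chain of 5 nodes with a double edge at one end; the terminal node there is the unique short simple root (B_5), so the type is B_5 (the algebra so(11)).

type B_5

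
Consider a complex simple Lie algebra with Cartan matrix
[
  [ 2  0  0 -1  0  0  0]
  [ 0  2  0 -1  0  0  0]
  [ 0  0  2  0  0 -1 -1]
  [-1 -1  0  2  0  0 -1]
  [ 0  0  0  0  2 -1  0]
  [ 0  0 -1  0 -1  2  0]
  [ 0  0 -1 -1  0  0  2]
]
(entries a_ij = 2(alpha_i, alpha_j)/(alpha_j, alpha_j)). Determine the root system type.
D_7 (so(14))

The matrix has rank 7 with 2's on the diagonal. Reading the off-diagonal entries as Dynkin edges (a single edge where a_ij = a_ji = -1; a double or triple edge where a_ij * a_ji = 2 or 3), the diagram is a chain of 5 nodes with a fork of two nodes at one end (D_7). One simple-root ordering that puts it in standard form is (alpha_5, alpha_6, alpha_3, alpha_7, alpha_4, alpha_2, alpha_1). So the algebra is type D_7, i.e. so(14).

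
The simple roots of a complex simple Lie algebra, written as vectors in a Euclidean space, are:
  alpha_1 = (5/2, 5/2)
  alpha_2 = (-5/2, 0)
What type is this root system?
B_2 (so(5))

Compute the Cartan integers a_ij = 2(alpha_i, alpha_j)/(alpha_j, alpha_j); the resulting 2x2 Cartan matrix is
[[2, -2], [-1, 2]].
The roots have two lengths (squared-length ratio 2:1); the short ones are alpha_{2}. The associated Dynkin diagram is a chain of 2 nodes with a double edge at one end; the terminal node there is the unique short simple root (B_2), so the type is B_2 (the algebra so(5)).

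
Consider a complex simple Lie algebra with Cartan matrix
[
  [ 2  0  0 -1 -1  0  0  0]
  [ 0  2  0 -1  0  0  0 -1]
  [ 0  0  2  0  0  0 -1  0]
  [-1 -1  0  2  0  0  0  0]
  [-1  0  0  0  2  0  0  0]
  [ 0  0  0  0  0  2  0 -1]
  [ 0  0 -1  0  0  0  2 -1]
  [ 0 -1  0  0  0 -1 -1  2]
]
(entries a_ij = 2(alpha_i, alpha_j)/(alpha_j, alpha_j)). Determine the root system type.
type E_8

The matrix has rank 8 with 2's on the diagonal. Reading the off-diagonal entries as Dynkin edges (a single edge where a_ij = a_ji = -1; a double or triple edge where a_ij * a_ji = 2 or 3), the diagram is a chain of 7 nodes with one extra node attached to the third node from one end (E_8). One simple-root ordering that puts it in standard form is (alpha_3, alpha_6, alpha_7, alpha_8, alpha_2, alpha_4, alpha_1, alpha_5). So the algebra is type E_8.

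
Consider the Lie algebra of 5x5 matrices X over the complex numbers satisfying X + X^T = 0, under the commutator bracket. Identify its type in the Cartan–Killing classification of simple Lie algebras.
This is so(5) with 5 odd, which has dimension 5(5-1)/2 = 10 and rank (5-1)/2 = 2. In the classification of classical Lie algebras, the orthogonal algebra so(2n+1) in an odd number of variables has type B_n; here n = 2, so the Dynkin diagram is a chain of 2 nodes with a double edge at one end; the terminal node there is the unique short simple root (B_2). Hence the type is B_2.

B2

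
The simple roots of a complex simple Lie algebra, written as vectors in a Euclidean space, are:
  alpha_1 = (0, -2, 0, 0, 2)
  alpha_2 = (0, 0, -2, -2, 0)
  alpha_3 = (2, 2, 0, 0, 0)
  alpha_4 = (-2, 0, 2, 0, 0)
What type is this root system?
Compute the Cartan integers a_ij = 2(alpha_i, alpha_j)/(alpha_j, alpha_j); the resulting 4x4 Cartan matrix is
[[2, 0, -1, 0], [0, 2, 0, -1], [-1, 0, 2, -1], [0, -1, -1, 2]].
All simple roots have the same length, so the diagram is simply laced. The associated Dynkin diagram is a chain of 4 nodes with single edges (A_4), so the type is A_4 (the algebra sl(5)).

A4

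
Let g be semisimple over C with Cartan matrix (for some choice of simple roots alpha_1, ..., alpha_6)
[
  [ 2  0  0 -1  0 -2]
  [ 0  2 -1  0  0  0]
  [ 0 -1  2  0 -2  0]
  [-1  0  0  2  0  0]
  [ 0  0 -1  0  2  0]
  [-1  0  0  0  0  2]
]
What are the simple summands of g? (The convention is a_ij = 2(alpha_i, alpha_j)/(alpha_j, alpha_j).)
type B_3 ⊕ type B_3

The diagram associated to this matrix has two connected components: the simple roots {alpha_2, alpha_3, alpha_5} form a chain of 3 nodes with a double edge at one end; the terminal node there is the unique short simple root (B_3), and {alpha_1, alpha_4, alpha_6} form a chain of 3 nodes with a double edge at one end; the terminal node there is the unique short simple root (B_3). A semisimple Lie algebra decomposes uniquely as the direct sum of simple ideals, one per connected component of its Dynkin diagram, so g ≅ B_3 ⊕ B_3 (dimension 21 + 21 = 42).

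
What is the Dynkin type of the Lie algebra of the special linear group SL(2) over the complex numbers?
This is sl(2), which has dimension 2^2 - 1 = 3 and rank 2 - 1 = 1 (a Cartan subalgebra is the diagonal traceless matrices). In the classification of classical Lie algebras, the special linear algebra sl(n+1) has type A_n; here n = 1, so the Dynkin diagram is a chain of 1 nodes with single edges (A_1). Hence the type is A_1.

A1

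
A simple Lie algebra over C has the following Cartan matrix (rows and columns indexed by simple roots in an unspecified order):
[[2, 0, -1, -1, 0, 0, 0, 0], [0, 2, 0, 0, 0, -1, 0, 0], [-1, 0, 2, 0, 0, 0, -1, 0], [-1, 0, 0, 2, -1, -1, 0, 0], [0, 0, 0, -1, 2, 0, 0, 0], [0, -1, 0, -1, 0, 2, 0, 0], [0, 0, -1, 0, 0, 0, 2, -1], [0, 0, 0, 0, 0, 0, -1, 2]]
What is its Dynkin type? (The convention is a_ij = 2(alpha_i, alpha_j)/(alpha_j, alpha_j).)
type E_8

The matrix has rank 8 with 2's on the diagonal. Reading the off-diagonal entries as Dynkin edges (a single edge where a_ij = a_ji = -1; a double or triple edge where a_ij * a_ji = 2 or 3), the diagram is a chain of 7 nodes with one extra node attached to the third node from one end (E_8). One simple-root ordering that puts it in standard form is (alpha_2, alpha_5, alpha_6, alpha_4, alpha_1, alpha_3, alpha_7, alpha_8). So the algebra is type E_8.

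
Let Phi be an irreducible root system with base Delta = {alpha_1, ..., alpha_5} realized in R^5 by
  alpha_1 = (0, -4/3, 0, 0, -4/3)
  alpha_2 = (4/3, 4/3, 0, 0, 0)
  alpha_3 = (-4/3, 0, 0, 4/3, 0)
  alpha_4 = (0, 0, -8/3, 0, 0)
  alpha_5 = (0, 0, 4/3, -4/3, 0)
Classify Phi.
type C_5

Compute the Cartan integers a_ij = 2(alpha_i, alpha_j)/(alpha_j, alpha_j); the resulting 5x5 Cartan matrix is
[[2, -1, 0, 0, 0], [-1, 2, -1, 0, 0], [0, -1, 2, 0, -1], [0, 0, 0, 2, -2], [0, 0, -1, -1, 2]].
The roots have two lengths (squared-length ratio 2:1); the short ones are alpha_{1,2,3,5}. The associated Dynkin diagram is a chain of 5 nodes with a double edge at one end; the terminal node there is the unique long simple root (C_5), so the type is C_5 (the algebra sp(10)).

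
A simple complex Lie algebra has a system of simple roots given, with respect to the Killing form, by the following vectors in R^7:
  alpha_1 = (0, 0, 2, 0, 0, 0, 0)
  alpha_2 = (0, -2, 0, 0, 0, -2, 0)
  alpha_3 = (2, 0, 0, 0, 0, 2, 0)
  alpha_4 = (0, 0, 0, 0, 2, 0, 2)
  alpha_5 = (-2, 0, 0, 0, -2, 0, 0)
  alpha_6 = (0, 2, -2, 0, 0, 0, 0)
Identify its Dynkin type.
Compute the Cartan integers a_ij = 2(alpha_i, alpha_j)/(alpha_j, alpha_j); the resulting 6x6 Cartan matrix is
[[2, 0, 0, 0, 0, -1], [0, 2, -1, 0, 0, -1], [0, -1, 2, 0, -1, 0], [0, 0, 0, 2, -1, 0], [0, 0, -1, -1, 2, 0], [-2, -1, 0, 0, 0, 2]].
The roots have two lengths (squared-length ratio 2:1); the short ones are alpha_{1}. The associated Dynkin diagram is a chain of 6 nodes with a double edge at one end; the terminal node there is the unique short simple root (B_6), so the type is B_6 (the algebra so(13)).

B_6 (so(13))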